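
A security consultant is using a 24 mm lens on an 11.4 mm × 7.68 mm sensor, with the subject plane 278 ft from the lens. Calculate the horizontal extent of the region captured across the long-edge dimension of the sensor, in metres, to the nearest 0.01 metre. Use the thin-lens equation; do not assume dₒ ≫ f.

40.24 m

dₒ: 278 ft × 304.8 mm/ft = 84734.40 mm.
Similar triangles through the lens centre give W/dₒ = w/dᵢ; with 1/f = 1/dₒ + 1/dᵢ this gives W = w·(dₒ − f)/f.
W = 11.4 mm × (84734.4 − 24) / 24 = 11.4 × 3529.5999 ≈ 40237.439 mm = 40.2374 m.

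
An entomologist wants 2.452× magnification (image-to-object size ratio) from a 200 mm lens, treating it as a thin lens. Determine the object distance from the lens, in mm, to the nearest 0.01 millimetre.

With m = dᵢ/dₒ and 1/f = 1/dₒ + 1/dᵢ, substituting dᵢ = m·dₒ gives 1/f = (1 + 1/m)/dₒ, hence dₒ = f·(1 + 1/m).
dₒ = 200 × (1 + 1/2.452) = 200 × 1.40783 ≈ 281.566 mm.

281.57 mm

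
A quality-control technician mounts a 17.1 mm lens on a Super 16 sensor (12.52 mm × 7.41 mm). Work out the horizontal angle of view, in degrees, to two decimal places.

40.21°

Angle of view α = 2·arctan(w/2f) with w = 12.52 mm and f = 17.1 mm.
w/2f = 0.36608; arctan(0.36608) ≈ 20.1068°, so α ≈ 40.2135°.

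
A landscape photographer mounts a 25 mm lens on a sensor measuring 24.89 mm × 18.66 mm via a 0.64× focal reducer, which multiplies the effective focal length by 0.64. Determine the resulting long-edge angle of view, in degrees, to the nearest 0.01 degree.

Effective focal length f = 25 × 0.64 = 16 mm.
α = 2·arctan(24.89 / (2 × 16)) = 2·arctan(0.77781) ≈ 75.7524°.

75.75°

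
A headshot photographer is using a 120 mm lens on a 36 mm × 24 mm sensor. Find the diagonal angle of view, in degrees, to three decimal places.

Sensor diagonal = √(36² + 24²) = √1872.0000 ≈ 43.2666 mm.
Angle of view α = 2·arctan(d/2f) with d = 43.2666 mm and f = 120 mm.
d/2f = 0.18028; arctan(0.18028) ≈ 10.2194°, so α ≈ 20.4388°.

20.439°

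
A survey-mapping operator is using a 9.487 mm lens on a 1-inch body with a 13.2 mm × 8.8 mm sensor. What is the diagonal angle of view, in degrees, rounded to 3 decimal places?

Sensor diagonal = √(13.2² + 8.8²) = √251.6800 ≈ 15.8644 mm.
Angle of view α = 2·arctan(d/2f) with d = 15.8644 mm and f = 9.487 mm.
d/2f = 0.83611; arctan(0.83611) ≈ 39.8995°, so α ≈ 79.7989°.

79.799°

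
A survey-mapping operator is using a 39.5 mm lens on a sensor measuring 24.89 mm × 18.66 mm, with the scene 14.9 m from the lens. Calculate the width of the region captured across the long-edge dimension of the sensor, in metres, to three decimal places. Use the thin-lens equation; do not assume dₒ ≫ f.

dₒ: 14.9 m = 14900 mm.
Similar triangles through the lens centre give W/dₒ = w/dᵢ; with 1/f = 1/dₒ + 1/dᵢ this gives W = w·(dₒ − f)/f.
W = 24.89 mm × (14900 − 39.5) / 39.5 = 24.89 × 376.2152 ≈ 9363.996 mm = 9.364 m.

9.364 m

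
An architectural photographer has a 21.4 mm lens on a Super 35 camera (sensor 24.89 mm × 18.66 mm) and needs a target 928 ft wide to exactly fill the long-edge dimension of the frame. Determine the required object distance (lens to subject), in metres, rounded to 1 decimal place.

243.2 m

W: 928 ft × 304.8 mm/ft = 282854.39 mm.
Magnification m = w/W = dᵢ/dₒ; combined with 1/f = 1/dₒ + 1/dᵢ this gives dₒ = f·(1 + W/w).
dₒ = 21.4 mm × (1 + 282854/24.89) = 21.4 × 11365.1780 ≈ 243214.810 mm = 243.215 m.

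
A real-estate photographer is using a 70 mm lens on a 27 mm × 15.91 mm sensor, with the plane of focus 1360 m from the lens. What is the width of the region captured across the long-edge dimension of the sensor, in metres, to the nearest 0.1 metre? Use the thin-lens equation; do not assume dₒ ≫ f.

dₒ: 1360 m = 1.36e+06 mm.
Similar triangles through the lens centre give W/dₒ = w/dᵢ; with 1/f = 1/dₒ + 1/dᵢ this gives W = w·(dₒ − f)/f.
W = 27 mm × (1.36e+06 − 70) / 70 = 27 × 19427.5714 ≈ 524544.429 mm = 524.544 m.

524.5 m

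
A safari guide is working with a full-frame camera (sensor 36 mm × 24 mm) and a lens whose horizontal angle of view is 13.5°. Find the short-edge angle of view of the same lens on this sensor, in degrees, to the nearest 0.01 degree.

From the horizontal AOV: f = 36 / (2·tan(6.75°)) = 36 / 0.23672 ≈ 152.0812 mm.
Short-edge AOV = 2·arctan(24 / (2 × 152.0812)) = 2·arctan(0.07891) ≈ 9.0232°.

9.02°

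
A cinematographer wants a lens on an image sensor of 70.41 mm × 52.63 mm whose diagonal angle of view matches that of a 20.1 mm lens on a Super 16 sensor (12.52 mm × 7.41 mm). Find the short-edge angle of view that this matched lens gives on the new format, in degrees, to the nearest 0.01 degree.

24.45°

Sensor diagonal = √(12.52² + 7.41²) = √211.6585 ≈ 14.5485 mm.
Sensor diagonal = √(70.41² + 52.63²) = √7727.4850 ≈ 87.9061 mm.
Equal diagonal AOV ⇒ f₂ = f₁ · 87.9061/14.5485 = 20.1 × 6.04229 ≈ 121.4499 mm.
Short-edge AOV on the new format = 2·arctan(52.63 / (2 × 121.4499)) = 2·arctan(0.21667) ≈ 24.4510°.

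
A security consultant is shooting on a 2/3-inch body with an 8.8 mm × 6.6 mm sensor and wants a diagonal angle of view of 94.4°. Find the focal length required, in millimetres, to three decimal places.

Sensor diagonal = √(8.8² + 6.6²) = √121.0000 ≈ 11.0000 mm.
From α = 2·arctan(d/2f) we get f = d / (2·tan(α/2)).
With d = 11.0000 mm and α/2 = 47.2°, tan(α/2) ≈ 1.07990, so f ≈ 11.0000 / 2.15980 ≈ 5.0931 mm.

5.093 mm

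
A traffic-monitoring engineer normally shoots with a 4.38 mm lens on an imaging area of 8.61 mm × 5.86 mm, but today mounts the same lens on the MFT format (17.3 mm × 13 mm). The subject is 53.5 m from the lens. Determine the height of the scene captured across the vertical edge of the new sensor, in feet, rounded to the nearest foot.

The focal length stays 4.38 mm; the relevant sensor dimension is now h = 13 mm. Object distance dₒ = 53.5 m = 53500 mm.
Thin-lens field height W = h·(dₒ − f)/f = 13 × (53500 − 4.38)/4.38 ≈ 158776.954 mm = 158776.954/304.8 ft = 520.922 ft.

521 ft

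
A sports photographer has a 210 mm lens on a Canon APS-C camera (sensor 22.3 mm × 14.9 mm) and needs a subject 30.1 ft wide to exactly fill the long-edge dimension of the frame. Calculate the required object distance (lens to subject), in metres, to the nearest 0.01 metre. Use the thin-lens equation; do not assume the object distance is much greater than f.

86.61 m

W: 30.1 ft × 304.8 mm/ft = 9174.48 mm.
Magnification m = w/W = dᵢ/dₒ; combined with 1/f = 1/dₒ + 1/dᵢ this gives dₒ = f·(1 + W/w).
dₒ = 210 mm × (1 + 9174.48/22.3) = 210 × 412.4116 ≈ 86606.446 mm = 86.6064 m.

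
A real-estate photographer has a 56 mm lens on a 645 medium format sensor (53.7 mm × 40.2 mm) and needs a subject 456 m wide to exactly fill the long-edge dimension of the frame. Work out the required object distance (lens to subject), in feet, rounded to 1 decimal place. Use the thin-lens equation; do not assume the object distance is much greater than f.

W: 456 m = 456000 mm.
Magnification m = w/W = dᵢ/dₒ; combined with 1/f = 1/dₒ + 1/dᵢ this gives dₒ = f·(1 + W/w).
dₒ = 56 mm × (1 + 456000/53.7) = 56 × 8492.6201 ≈ 475586.726 mm = 475586.726/304.8 ft = 1560.32 ft.

1560.3 ft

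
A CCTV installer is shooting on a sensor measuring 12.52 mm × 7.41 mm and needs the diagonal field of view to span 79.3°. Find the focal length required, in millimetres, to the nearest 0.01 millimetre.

Sensor diagonal = √(12.52² + 7.41²) = √211.6585 ≈ 14.5485 mm.
From α = 2·arctan(d/2f) we get f = d / (2·tan(α/2)).
With d = 14.5485 mm and α/2 = 39.65°, tan(α/2) ≈ 0.82874, so f ≈ 14.5485 / 1.65749 ≈ 8.7774 mm.

8.78 mm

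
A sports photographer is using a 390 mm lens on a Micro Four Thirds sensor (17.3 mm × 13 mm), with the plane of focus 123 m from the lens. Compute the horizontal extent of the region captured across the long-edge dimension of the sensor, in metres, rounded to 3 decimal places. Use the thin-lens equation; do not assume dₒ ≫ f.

dₒ: 123 m = 123000 mm.
Similar triangles through the lens centre give W/dₒ = w/dᵢ; with 1/f = 1/dₒ + 1/dᵢ this gives W = w·(dₒ − f)/f.
W = 17.3 mm × (123000 − 390) / 390 = 17.3 × 314.3846 ≈ 5438.854 mm = 5.43885 m.

5.439 m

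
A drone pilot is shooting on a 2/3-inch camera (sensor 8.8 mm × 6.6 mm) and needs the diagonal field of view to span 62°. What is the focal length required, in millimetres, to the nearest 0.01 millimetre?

9.15 mm

Sensor diagonal = √(8.8² + 6.6²) = √121.0000 ≈ 11.0000 mm.
From α = 2·arctan(d/2f) we get f = d / (2·tan(α/2)).
With d = 11.0000 mm and α/2 = 31°, tan(α/2) ≈ 0.60086, so f ≈ 11.0000 / 1.20172 ≈ 9.1535 mm.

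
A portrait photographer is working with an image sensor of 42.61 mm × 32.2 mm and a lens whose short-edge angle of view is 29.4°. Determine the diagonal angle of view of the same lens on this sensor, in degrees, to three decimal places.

47.031°

From the short-edge AOV: f = 32.2 / (2·tan(14.7°)) = 32.2 / 0.52469 ≈ 61.3695 mm.
Sensor diagonal = √(42.61² + 32.2²) = √2852.4521 ≈ 53.4084 mm.
Diagonal AOV = 2·arctan(53.4084 / (2 × 61.3695)) = 2·arctan(0.43514) ≈ 47.0313°.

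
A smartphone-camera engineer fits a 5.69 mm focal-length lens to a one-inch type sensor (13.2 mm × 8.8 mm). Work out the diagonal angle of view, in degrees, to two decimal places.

Sensor diagonal = √(13.2² + 8.8²) = √251.6800 ≈ 15.8644 mm.
Angle of view α = 2·arctan(d/2f) with d = 15.8644 mm and f = 5.69 mm.
d/2f = 1.39406; arctan(1.39406) ≈ 54.3471°, so α ≈ 108.6941°.

108.69°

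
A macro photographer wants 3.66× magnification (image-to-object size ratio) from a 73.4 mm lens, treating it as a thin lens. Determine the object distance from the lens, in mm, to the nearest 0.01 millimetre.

With m = dᵢ/dₒ and 1/f = 1/dₒ + 1/dᵢ, substituting dᵢ = m·dₒ gives 1/f = (1 + 1/m)/dₒ, hence dₒ = f·(1 + 1/m).
dₒ = 73.4 × (1 + 1/3.66) = 73.4 × 1.27322 ≈ 93.455 mm.

93.45 mm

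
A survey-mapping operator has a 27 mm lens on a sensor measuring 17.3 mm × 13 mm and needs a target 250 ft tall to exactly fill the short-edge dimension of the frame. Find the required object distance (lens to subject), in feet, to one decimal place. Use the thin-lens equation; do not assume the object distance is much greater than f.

W: 250 ft × 304.8 mm/ft = 76200.00 mm.
Magnification m = h/W = dᵢ/dₒ; combined with 1/f = 1/dₒ + 1/dᵢ this gives dₒ = f·(1 + W/h).
dₒ = 27 mm × (1 + 76200/13) = 27 × 5862.5383 ≈ 158288.533 mm = 158288.533/304.8 ft = 519.319 ft.

519.3 ft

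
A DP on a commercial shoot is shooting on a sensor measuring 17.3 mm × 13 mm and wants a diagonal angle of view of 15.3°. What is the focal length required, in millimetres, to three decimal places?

80.556 mm

Sensor diagonal = √(17.3² + 13²) = √468.2900 ≈ 21.6400 mm.
From α = 2·arctan(d/2f) we get f = d / (2·tan(α/2)).
With d = 21.6400 mm and α/2 = 7.65°, tan(α/2) ≈ 0.13432, so f ≈ 21.6400 / 0.26863 ≈ 80.5559 mm.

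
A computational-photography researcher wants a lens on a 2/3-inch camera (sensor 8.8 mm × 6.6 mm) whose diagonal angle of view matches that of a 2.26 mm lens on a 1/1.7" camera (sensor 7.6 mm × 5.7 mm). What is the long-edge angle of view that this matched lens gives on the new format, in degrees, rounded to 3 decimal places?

118.517°

Sensor diagonal = √(7.6² + 5.7²) = √90.2500 ≈ 9.5000 mm.
Sensor diagonal = √(8.8² + 6.6²) = √121.0000 ≈ 11.0000 mm.
Equal diagonal AOV ⇒ f₂ = f₁ · 11.0000/9.5000 = 2.26 × 1.15789 ≈ 2.6168 mm.
Long-edge AOV on the new format = 2·arctan(8.8 / (2 × 2.6168)) = 2·arctan(1.68142) ≈ 118.5170°.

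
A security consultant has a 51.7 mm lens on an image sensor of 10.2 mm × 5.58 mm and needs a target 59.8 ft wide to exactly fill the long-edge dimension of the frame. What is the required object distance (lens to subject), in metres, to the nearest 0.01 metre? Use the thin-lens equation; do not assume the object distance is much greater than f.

92.44 m

W: 59.8 ft × 304.8 mm/ft = 18227.04 mm.
Magnification m = w/W = dᵢ/dₒ; combined with 1/f = 1/dₒ + 1/dᵢ this gives dₒ = f·(1 + W/w).
dₒ = 51.7 mm × (1 + 18227/10.2) = 51.7 × 1787.9646 ≈ 92437.772 mm = 92.4378 m.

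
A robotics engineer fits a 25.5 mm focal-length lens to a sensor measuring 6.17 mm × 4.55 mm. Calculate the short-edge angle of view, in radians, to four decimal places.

0.1780 rad

Angle of view α = 2·arctan(h/2f) with h = 4.55 mm and f = 25.5 mm.
h/2f = 0.08922; arctan(0.08922) ≈ 0.0890 rad, so α ≈ 0.1780 rad.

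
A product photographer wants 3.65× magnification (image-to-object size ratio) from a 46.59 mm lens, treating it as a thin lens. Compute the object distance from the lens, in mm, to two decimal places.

With m = dᵢ/dₒ and 1/f = 1/dₒ + 1/dᵢ, substituting dᵢ = m·dₒ gives 1/f = (1 + 1/m)/dₒ, hence dₒ = f·(1 + 1/m).
dₒ = 46.59 × (1 + 1/3.65) = 46.59 × 1.27397 ≈ 59.354 mm.

59.35 mm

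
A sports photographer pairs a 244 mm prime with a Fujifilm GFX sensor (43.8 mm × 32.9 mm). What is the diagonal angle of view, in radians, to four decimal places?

Sensor diagonal = √(43.8² + 32.9²) = √3000.8500 ≈ 54.7800 mm.
Angle of view α = 2·arctan(d/2f) with d = 54.7800 mm and f = 244 mm.
d/2f = 0.11225; arctan(0.11225) ≈ 0.1118 rad, so α ≈ 0.2236 rad.

0.2236 rad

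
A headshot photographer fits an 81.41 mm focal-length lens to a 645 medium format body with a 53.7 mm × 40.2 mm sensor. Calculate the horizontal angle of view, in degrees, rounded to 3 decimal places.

Angle of view α = 2·arctan(w/2f) with w = 53.7 mm and f = 81.41 mm.
w/2f = 0.32981; arctan(0.32981) ≈ 18.2532°, so α ≈ 36.5064°.

36.506°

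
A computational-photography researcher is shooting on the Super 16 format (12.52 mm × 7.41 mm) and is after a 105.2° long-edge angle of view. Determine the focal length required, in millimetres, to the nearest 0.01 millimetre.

From α = 2·arctan(w/2f) we get f = w / (2·tan(α/2)).
With w = 12.52 mm and α/2 = 52.6°, tan(α/2) ≈ 1.30795, so f ≈ 12.52 / 2.61589 ≈ 4.7861 mm.

4.79 mm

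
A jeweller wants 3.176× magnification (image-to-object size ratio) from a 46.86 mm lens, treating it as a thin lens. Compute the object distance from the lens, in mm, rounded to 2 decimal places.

With m = dᵢ/dₒ and 1/f = 1/dₒ + 1/dᵢ, substituting dᵢ = m·dₒ gives 1/f = (1 + 1/m)/dₒ, hence dₒ = f·(1 + 1/m).
dₒ = 46.86 × (1 + 1/3.176) = 46.86 × 1.31486 ≈ 61.614 mm.

61.61 mm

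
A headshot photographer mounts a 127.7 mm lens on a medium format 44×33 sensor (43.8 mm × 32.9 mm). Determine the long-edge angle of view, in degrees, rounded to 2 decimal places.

19.46°

Angle of view α = 2·arctan(w/2f) with w = 43.8 mm and f = 127.7 mm.
w/2f = 0.17150; arctan(0.17150) ≈ 9.7313°, so α ≈ 19.4626°.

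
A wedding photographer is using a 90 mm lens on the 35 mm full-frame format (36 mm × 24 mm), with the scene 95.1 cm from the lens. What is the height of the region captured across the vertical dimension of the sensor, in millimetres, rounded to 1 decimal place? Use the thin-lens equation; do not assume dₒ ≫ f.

dₒ: 95.1 cm = 951 mm.
Similar triangles through the lens centre give W/dₒ = h/dᵢ; with 1/f = 1/dₒ + 1/dᵢ this gives W = h·(dₒ − f)/f.
W = 24 mm × (951 − 90) / 90 = 24 × 9.5667 ≈ 229.600 mm.

229.6 mm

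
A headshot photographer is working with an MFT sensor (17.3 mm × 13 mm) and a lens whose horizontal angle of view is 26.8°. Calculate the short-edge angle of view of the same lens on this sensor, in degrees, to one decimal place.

From the horizontal AOV: f = 17.3 / (2·tan(13.4°)) = 17.3 / 0.47647 ≈ 36.3089 mm.
Short-edge AOV = 2·arctan(13 / (2 × 36.3089)) = 2·arctan(0.17902) ≈ 20.2991°.

20.3°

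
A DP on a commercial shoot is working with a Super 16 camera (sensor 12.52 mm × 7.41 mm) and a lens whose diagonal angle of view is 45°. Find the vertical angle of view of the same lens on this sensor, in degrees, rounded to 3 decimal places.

Sensor diagonal = √(12.52² + 7.41²) = √211.6585 ≈ 14.5485 mm.
From the diagonal AOV: f = 14.5485 / (2·tan(22.5°)) = 14.5485 / 0.82843 ≈ 17.5616 mm.
Vertical AOV = 2·arctan(7.41 / (2 × 17.5616)) = 2·arctan(0.21097) ≈ 23.8262°.

23.826°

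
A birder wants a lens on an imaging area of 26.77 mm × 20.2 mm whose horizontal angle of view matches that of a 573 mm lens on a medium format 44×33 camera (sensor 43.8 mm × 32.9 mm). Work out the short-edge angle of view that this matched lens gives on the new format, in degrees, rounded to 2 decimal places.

3.30°

Equal horizontal AOV ⇒ f₂ = f₁ · 26.77/43.8 = 573 × 0.61119 ≈ 350.2103 mm.
Short-edge AOV on the new format = 2·arctan(20.2 / (2 × 350.2103)) = 2·arctan(0.02884) ≈ 3.3039°.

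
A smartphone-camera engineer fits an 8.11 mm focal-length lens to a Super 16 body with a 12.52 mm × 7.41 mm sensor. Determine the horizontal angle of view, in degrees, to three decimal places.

Angle of view α = 2·arctan(w/2f) with w = 12.52 mm and f = 8.11 mm.
w/2f = 0.77189; arctan(0.77189) ≈ 37.6641°, so α ≈ 75.3281°.

75.328°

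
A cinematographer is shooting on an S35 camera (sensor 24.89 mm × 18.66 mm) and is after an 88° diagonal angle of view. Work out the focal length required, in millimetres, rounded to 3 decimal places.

16.107 mm

Sensor diagonal = √(24.89² + 18.66²) = √967.7077 ≈ 31.1080 mm.
From α = 2·arctan(d/2f) we get f = d / (2·tan(α/2)).
With d = 31.1080 mm and α/2 = 44°, tan(α/2) ≈ 0.96569, so f ≈ 31.1080 / 1.93138 ≈ 16.1066 mm.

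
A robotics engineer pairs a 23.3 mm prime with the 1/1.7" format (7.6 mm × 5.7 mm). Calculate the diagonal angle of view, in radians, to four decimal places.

Sensor diagonal = √(7.6² + 5.7²) = √90.2500 ≈ 9.5000 mm.
Angle of view α = 2·arctan(d/2f) with d = 9.5000 mm and f = 23.3 mm.
d/2f = 0.20386; arctan(0.20386) ≈ 0.2011 rad, so α ≈ 0.4022 rad.

0.4022 rad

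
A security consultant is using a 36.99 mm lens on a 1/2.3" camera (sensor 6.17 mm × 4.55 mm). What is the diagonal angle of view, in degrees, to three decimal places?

Sensor diagonal = √(6.17² + 4.55²) = √58.7714 ≈ 7.6663 mm.
Angle of view α = 2·arctan(d/2f) with d = 7.6663 mm and f = 36.99 mm.
d/2f = 0.10363; arctan(0.10363) ≈ 5.9162°, so α ≈ 11.8324°.

11.832°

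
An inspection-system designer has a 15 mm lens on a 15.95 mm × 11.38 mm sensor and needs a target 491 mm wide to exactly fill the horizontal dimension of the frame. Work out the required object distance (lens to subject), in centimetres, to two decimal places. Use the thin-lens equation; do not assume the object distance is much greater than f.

47.68 cm

Magnification m = w/W = dᵢ/dₒ; combined with 1/f = 1/dₒ + 1/dᵢ this gives dₒ = f·(1 + W/w).
dₒ = 15 mm × (1 + 491/15.95) = 15 × 31.7837 ≈ 476.755 mm = 47.6755 cm.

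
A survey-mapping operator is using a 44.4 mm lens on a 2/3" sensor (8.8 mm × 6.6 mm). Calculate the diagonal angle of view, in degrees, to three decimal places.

Sensor diagonal = √(8.8² + 6.6²) = √121.0000 ≈ 11.0000 mm.
Angle of view α = 2·arctan(d/2f) with d = 11.0000 mm and f = 44.4 mm.
d/2f = 0.12387; arctan(0.12387) ≈ 7.0615°, so α ≈ 14.1230°.

14.123°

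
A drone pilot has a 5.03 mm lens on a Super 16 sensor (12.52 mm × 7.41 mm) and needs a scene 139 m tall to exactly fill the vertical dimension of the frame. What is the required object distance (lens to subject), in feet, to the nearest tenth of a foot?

W: 139 m = 139000 mm.
Magnification m = h/W = dᵢ/dₒ; combined with 1/f = 1/dₒ + 1/dᵢ this gives dₒ = f·(1 + W/h).
dₒ = 5.03 mm × (1 + 139000/7.41) = 5.03 × 18759.4345 ≈ 94359.956 mm = 94359.956/304.8 ft = 309.58 ft.

309.6 ft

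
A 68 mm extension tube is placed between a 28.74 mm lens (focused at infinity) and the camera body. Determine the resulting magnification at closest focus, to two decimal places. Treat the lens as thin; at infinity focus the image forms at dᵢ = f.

The tube moves the image plane from f to f + e, so dᵢ = 28.74 + 68 = 96.74 mm. Focus is achieved when 1/f = 1/dₒ + 1/dᵢ, giving dₒ = 1/(1/f − 1/(f+e)).
Magnification m = dᵢ/dₒ = (f+e)·(1/f − 1/(f+e)) = e/f = 68/28.74 ≈ 2.3660.

2.37×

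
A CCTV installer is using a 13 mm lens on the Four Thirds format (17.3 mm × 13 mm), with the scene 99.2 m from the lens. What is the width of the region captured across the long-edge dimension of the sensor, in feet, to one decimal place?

433.1 ft

dₒ: 99.2 m = 99200 mm.
Similar triangles through the lens centre give W/dₒ = w/dᵢ; with 1/f = 1/dₒ + 1/dᵢ this gives W = w·(dₒ − f)/f.
W = 17.3 mm × (99200 − 13) / 13 = 17.3 × 7629.7692 ≈ 131995.008 mm = 131995.008/304.8 ft = 433.055 ft.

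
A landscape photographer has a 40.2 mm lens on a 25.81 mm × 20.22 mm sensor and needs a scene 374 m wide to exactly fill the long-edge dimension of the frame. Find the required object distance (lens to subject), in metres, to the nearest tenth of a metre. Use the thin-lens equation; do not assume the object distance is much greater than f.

582.6 m

W: 374 m = 374000 mm.
Magnification m = w/W = dᵢ/dₒ; combined with 1/f = 1/dₒ + 1/dᵢ this gives dₒ = f·(1 + W/w).
dₒ = 40.2 mm × (1 + 374000/25.81) = 40.2 × 14491.5076 ≈ 582558.604 mm = 582.559 m.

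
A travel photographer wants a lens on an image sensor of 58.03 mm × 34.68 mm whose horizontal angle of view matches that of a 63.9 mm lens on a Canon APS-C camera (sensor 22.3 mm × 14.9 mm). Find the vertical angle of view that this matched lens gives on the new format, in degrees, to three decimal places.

Equal horizontal AOV ⇒ f₂ = f₁ · 58.03/22.3 = 63.9 × 2.60224 ≈ 166.2833 mm.
Vertical AOV on the new format = 2·arctan(34.68 / (2 × 166.2833)) = 2·arctan(0.10428) ≈ 11.9066°.

11.907°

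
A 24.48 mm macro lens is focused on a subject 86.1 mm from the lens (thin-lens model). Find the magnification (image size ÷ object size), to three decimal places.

0.397×

Thin lens: 1/f = 1/dₒ + 1/dᵢ → 1/dᵢ = 1/24.48 − 1/86.1 = 0.0292353 mm⁻¹, so dᵢ ≈ 34.2053 mm.
Magnification m = dᵢ/dₒ = 34.2053/86.1 ≈ 0.39727.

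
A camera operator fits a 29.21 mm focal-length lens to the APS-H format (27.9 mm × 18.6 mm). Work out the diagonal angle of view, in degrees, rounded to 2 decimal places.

Sensor diagonal = √(27.9² + 18.6²) = √1124.3700 ≈ 33.5316 mm.
Angle of view α = 2·arctan(d/2f) with d = 33.5316 mm and f = 29.21 mm.
d/2f = 0.57398; arctan(0.57398) ≈ 29.8548°, so α ≈ 59.7095°.

59.71°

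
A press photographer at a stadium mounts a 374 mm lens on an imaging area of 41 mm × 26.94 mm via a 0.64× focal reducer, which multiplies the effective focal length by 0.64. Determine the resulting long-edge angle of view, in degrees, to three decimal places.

9.790°

Effective focal length f = 374 × 0.64 = 239.36 mm.
α = 2·arctan(41 / (2 × 239.36)) = 2·arctan(0.08565) ≈ 9.7903°.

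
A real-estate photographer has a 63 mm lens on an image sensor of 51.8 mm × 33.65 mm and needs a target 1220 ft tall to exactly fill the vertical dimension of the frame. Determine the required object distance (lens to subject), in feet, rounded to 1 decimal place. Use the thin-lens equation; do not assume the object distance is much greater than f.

W: 1220 ft × 304.8 mm/ft = 371855.99 mm.
Magnification m = h/W = dᵢ/dₒ; combined with 1/f = 1/dₒ + 1/dᵢ this gives dₒ = f·(1 + W/h).
dₒ = 63 mm × (1 + 371856/33.65) = 63 × 11051.6980 ≈ 696256.975 mm = 696256.975/304.8 ft = 2284.31 ft.

2284.3 ft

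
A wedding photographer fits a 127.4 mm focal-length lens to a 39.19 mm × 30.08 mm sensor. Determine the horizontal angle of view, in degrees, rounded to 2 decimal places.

17.49°

Angle of view α = 2·arctan(w/2f) with w = 39.19 mm and f = 127.4 mm.
w/2f = 0.15381; arctan(0.15381) ≈ 8.7440°, so α ≈ 17.4879°.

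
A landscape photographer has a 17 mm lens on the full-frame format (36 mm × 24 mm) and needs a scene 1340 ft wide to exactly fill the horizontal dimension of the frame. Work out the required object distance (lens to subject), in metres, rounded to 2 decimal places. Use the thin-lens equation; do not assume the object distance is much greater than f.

192.89 m

W: 1340 ft × 304.8 mm/ft = 408431.99 mm.
Magnification m = w/W = dᵢ/dₒ; combined with 1/f = 1/dₒ + 1/dᵢ this gives dₒ = f·(1 + W/w).
dₒ = 17 mm × (1 + 408432/36) = 17 × 11346.3330 ≈ 192887.660 mm = 192.888 m.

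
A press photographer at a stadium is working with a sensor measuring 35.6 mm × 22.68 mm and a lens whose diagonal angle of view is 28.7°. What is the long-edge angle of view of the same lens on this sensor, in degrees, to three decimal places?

24.351°

Sensor diagonal = √(35.6² + 22.68²) = √1781.7424 ≈ 42.2107 mm.
From the diagonal AOV: f = 42.2107 / (2·tan(14.35°)) = 42.2107 / 0.51165 ≈ 82.4987 mm.
Long-edge AOV = 2·arctan(35.6 / (2 × 82.4987)) = 2·arctan(0.21576) ≈ 24.3511°.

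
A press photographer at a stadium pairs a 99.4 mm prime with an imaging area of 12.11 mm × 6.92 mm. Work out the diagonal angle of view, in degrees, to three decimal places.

Sensor diagonal = √(12.11² + 6.92²) = √194.5385 ≈ 13.9477 mm.
Angle of view α = 2·arctan(d/2f) with d = 13.9477 mm and f = 99.4 mm.
d/2f = 0.07016; arctan(0.07016) ≈ 4.0133°, so α ≈ 8.0265°.

8.027°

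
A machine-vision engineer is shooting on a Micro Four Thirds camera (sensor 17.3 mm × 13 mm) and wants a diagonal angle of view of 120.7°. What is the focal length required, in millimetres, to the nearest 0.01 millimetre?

6.16 mm

Sensor diagonal = √(17.3² + 13²) = √468.2900 ≈ 21.6400 mm.
From α = 2·arctan(d/2f) we get f = d / (2·tan(α/2)).
With d = 21.6400 mm and α/2 = 60.35°, tan(α/2) ≈ 1.75675, so f ≈ 21.6400 / 3.51349 ≈ 6.1591 mm.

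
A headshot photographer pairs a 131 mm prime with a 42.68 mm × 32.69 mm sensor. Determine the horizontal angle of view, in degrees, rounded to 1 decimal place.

18.5°

Angle of view α = 2·arctan(w/2f) with w = 42.68 mm and f = 131 mm.
w/2f = 0.16290; arctan(0.16290) ≈ 9.2523°, so α ≈ 18.5045°.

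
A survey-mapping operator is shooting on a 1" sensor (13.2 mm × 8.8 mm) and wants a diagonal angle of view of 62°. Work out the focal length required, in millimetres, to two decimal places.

13.20 mm

Sensor diagonal = √(13.2² + 8.8²) = √251.6800 ≈ 15.8644 mm.
From α = 2·arctan(d/2f) we get f = d / (2·tan(α/2)).
With d = 15.8644 mm and α/2 = 31°, tan(α/2) ≈ 0.60086, so f ≈ 15.8644 / 1.20172 ≈ 13.2014 mm.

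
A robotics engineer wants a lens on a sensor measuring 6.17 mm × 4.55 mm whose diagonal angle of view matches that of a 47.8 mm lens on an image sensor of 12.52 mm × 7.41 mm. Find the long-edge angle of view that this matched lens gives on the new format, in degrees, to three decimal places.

13.966°

Sensor diagonal = √(12.52² + 7.41²) = √211.6585 ≈ 14.5485 mm.
Sensor diagonal = √(6.17² + 4.55²) = √58.7714 ≈ 7.6663 mm.
Equal diagonal AOV ⇒ f₂ = f₁ · 7.6663/14.5485 = 47.8 × 0.52694 ≈ 25.1880 mm.
Long-edge AOV on the new format = 2·arctan(6.17 / (2 × 25.1880)) = 2·arctan(0.12248) ≈ 13.9655°.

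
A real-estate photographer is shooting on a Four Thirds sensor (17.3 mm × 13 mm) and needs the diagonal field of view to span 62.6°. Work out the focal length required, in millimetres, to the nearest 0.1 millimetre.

17.8 mm

Sensor diagonal = √(17.3² + 13²) = √468.2900 ≈ 21.6400 mm.
From α = 2·arctan(d/2f) we get f = d / (2·tan(α/2)).
With d = 21.6400 mm and α/2 = 31.3°, tan(α/2) ≈ 0.60801, so f ≈ 21.6400 / 1.21602 ≈ 17.7958 mm.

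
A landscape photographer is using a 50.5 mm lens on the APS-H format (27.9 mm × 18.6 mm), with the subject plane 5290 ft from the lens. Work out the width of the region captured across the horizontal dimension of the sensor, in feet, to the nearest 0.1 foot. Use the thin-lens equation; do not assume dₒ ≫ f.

dₒ: 5290 ft × 304.8 mm/ft = 1612391.95 mm.
Similar triangles through the lens centre give W/dₒ = w/dᵢ; with 1/f = 1/dₒ + 1/dᵢ this gives W = w·(dₒ − f)/f.
W = 27.9 mm × (1.61239e+06 − 50.5) / 50.5 = 27.9 × 31927.5534 ≈ 890778.741 mm = 890778.741/304.8 ft = 2922.5 ft.

2922.5 ft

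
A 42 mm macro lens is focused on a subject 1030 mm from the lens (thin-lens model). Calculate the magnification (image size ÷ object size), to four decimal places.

0.0425×

Thin lens: 1/f = 1/dₒ + 1/dᵢ → 1/dᵢ = 1/42 − 1/1030 = 0.0228387 mm⁻¹, so dᵢ ≈ 43.7854 mm.
Magnification m = dᵢ/dₒ = 43.7854/1030 ≈ 0.04251.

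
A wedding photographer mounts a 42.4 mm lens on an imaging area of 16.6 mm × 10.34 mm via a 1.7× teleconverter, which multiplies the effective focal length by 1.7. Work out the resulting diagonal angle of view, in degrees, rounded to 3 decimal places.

15.451°

Effective focal length f = 42.4 × 1.7 = 72.08 mm.
Sensor diagonal = √(16.6² + 10.34²) = √382.4756 ≈ 19.5570 mm.
α = 2·arctan(19.557 / (2 × 72.08)) = 2·arctan(0.13566) ≈ 15.4514°.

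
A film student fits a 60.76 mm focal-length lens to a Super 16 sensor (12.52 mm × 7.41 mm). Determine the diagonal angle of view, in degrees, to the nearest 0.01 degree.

Sensor diagonal = √(12.52² + 7.41²) = √211.6585 ≈ 14.5485 mm.
Angle of view α = 2·arctan(d/2f) with d = 14.5485 mm and f = 60.76 mm.
d/2f = 0.11972; arctan(0.11972) ≈ 6.8270°, so α ≈ 13.6540°.

13.65°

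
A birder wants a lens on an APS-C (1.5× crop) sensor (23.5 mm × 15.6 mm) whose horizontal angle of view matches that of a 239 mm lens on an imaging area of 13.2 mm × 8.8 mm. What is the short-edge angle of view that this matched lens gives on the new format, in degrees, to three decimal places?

2.100°

Equal horizontal AOV ⇒ f₂ = f₁ · 23.5/13.2 = 239 × 1.78030 ≈ 425.4924 mm.
Short-edge AOV on the new format = 2·arctan(15.6 / (2 × 425.4924)) = 2·arctan(0.01833) ≈ 2.1004°.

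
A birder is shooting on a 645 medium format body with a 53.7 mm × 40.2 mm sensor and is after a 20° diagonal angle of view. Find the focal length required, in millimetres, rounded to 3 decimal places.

Sensor diagonal = √(53.7² + 40.2²) = √4499.7300 ≈ 67.0800 mm.
From α = 2·arctan(d/2f) we get f = d / (2·tan(α/2)).
With d = 67.0800 mm and α/2 = 10°, tan(α/2) ≈ 0.17633, so f ≈ 67.0800 / 0.35265 ≈ 190.2149 mm.

190.215 mm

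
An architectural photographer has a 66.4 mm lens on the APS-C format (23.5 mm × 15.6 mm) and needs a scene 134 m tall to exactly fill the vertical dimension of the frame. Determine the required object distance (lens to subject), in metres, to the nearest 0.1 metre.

W: 134 m = 134000 mm.
Magnification m = h/W = dᵢ/dₒ; combined with 1/f = 1/dₒ + 1/dᵢ this gives dₒ = f·(1 + W/h).
dₒ = 66.4 mm × (1 + 134000/15.6) = 66.4 × 8590.7436 ≈ 570425.374 mm = 570.425 m.

570.4 m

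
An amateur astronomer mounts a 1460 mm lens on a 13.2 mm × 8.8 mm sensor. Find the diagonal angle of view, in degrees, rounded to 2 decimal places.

Sensor diagonal = √(13.2² + 8.8²) = √251.6800 ≈ 15.8644 mm.
Angle of view α = 2·arctan(d/2f) with d = 15.8644 mm and f = 1460 mm.
d/2f = 0.00543; arctan(0.00543) ≈ 0.3113°, so α ≈ 0.6226°.

0.62°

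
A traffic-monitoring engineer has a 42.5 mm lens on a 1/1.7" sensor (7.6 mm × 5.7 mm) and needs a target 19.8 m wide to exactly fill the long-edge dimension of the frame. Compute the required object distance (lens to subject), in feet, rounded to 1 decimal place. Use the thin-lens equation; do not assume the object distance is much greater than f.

363.4 ft

W: 19.8 m = 19800 mm.
Magnification m = w/W = dᵢ/dₒ; combined with 1/f = 1/dₒ + 1/dᵢ this gives dₒ = f·(1 + W/w).
dₒ = 42.5 mm × (1 + 19800/7.6) = 42.5 × 2606.2632 ≈ 110766.184 mm = 110766.184/304.8 ft = 363.406 ft.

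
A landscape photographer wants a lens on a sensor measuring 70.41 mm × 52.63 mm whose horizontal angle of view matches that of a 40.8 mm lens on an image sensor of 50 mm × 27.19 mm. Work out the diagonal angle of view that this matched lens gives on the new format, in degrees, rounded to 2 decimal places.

74.83°

Equal horizontal AOV ⇒ f₂ = f₁ · 70.41/50 = 40.8 × 1.40820 ≈ 57.4546 mm.
Sensor diagonal = √(70.41² + 52.63²) = √7727.4850 ≈ 87.9061 mm.
Diagonal AOV on the new format = 2·arctan(87.9061 / (2 × 57.4546)) = 2·arctan(0.76501) ≈ 74.8324°.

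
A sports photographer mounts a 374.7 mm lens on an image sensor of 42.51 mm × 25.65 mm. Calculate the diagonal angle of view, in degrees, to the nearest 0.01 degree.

Sensor diagonal = √(42.51² + 25.65²) = √2465.0226 ≈ 49.6490 mm.
Angle of view α = 2·arctan(d/2f) with d = 49.6490 mm and f = 374.7 mm.
d/2f = 0.06625; arctan(0.06625) ≈ 3.7904°, so α ≈ 7.5808°.

7.58°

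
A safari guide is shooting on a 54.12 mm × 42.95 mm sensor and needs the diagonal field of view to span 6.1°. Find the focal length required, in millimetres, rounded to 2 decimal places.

648.35 mm

Sensor diagonal = √(54.12² + 42.95²) = √4773.6769 ≈ 69.0918 mm.
From α = 2·arctan(d/2f) we get f = d / (2·tan(α/2)).
With d = 69.0918 mm and α/2 = 3.05°, tan(α/2) ≈ 0.05328, so f ≈ 69.0918 / 0.10657 ≈ 648.3490 mm.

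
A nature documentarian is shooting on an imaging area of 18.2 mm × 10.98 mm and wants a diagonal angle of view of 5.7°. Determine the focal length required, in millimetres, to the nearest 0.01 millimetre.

213.48 mm

Sensor diagonal = √(18.2² + 10.98²) = √451.8004 ≈ 21.2556 mm.
From α = 2·arctan(d/2f) we get f = d / (2·tan(α/2)).
With d = 21.2556 mm and α/2 = 2.85°, tan(α/2) ≈ 0.04978, so f ≈ 21.2556 / 0.09957 ≈ 213.4827 mm.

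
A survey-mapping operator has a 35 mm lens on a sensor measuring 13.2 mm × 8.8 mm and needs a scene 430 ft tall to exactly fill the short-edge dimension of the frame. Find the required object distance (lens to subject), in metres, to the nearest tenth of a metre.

521.3 m

W: 430 ft × 304.8 mm/ft = 131064.00 mm.
Magnification m = h/W = dᵢ/dₒ; combined with 1/f = 1/dₒ + 1/dᵢ this gives dₒ = f·(1 + W/h).
dₒ = 35 mm × (1 + 131064/8.8) = 35 × 14894.6359 ≈ 521312.256 mm = 521.312 m.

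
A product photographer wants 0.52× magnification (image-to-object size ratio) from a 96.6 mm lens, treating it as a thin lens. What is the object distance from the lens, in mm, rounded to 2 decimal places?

With m = dᵢ/dₒ and 1/f = 1/dₒ + 1/dᵢ, substituting dᵢ = m·dₒ gives 1/f = (1 + 1/m)/dₒ, hence dₒ = f·(1 + 1/m).
dₒ = 96.6 × (1 + 1/0.52) = 96.6 × 2.92308 ≈ 282.369 mm.

282.37 mm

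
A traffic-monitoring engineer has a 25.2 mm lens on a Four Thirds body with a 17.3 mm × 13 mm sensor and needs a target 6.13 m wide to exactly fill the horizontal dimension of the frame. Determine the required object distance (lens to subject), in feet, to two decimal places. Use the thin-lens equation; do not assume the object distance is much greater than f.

W: 6.13 m = 6130 mm.
Magnification m = w/W = dᵢ/dₒ; combined with 1/f = 1/dₒ + 1/dᵢ this gives dₒ = f·(1 + W/w).
dₒ = 25.2 mm × (1 + 6130/17.3) = 25.2 × 355.3353 ≈ 8954.449 mm = 8954.449/304.8 ft = 29.3781 ft.

29.38 ft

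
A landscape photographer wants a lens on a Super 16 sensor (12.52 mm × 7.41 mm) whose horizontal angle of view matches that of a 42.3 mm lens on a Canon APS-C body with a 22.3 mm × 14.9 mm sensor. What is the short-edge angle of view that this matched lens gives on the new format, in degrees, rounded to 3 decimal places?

Equal horizontal AOV ⇒ f₂ = f₁ · 12.52/22.3 = 42.3 × 0.56143 ≈ 23.7487 mm.
Short-edge AOV on the new format = 2·arctan(7.41 / (2 × 23.7487)) = 2·arctan(0.15601) ≈ 17.7343°.

17.734°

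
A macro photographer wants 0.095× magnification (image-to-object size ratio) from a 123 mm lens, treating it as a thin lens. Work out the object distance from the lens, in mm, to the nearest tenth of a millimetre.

1417.7 mm

With m = dᵢ/dₒ and 1/f = 1/dₒ + 1/dᵢ, substituting dᵢ = m·dₒ gives 1/f = (1 + 1/m)/dₒ, hence dₒ = f·(1 + 1/m).
dₒ = 123 × (1 + 1/0.095) = 123 × 11.52632 ≈ 1417.737 mm.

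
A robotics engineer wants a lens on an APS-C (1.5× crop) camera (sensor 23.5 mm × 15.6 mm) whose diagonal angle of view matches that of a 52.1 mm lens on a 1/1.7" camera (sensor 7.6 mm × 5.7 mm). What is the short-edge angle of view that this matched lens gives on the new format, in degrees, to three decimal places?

Sensor diagonal = √(7.6² + 5.7²) = √90.2500 ≈ 9.5000 mm.
Sensor diagonal = √(23.5² + 15.6²) = √795.6100 ≈ 28.2066 mm.
Equal diagonal AOV ⇒ f₂ = f₁ · 28.2066/9.5000 = 52.1 × 2.96911 ≈ 154.6907 mm.
Short-edge AOV on the new format = 2·arctan(15.6 / (2 × 154.6907)) = 2·arctan(0.05042) ≈ 5.7732°.

5.773°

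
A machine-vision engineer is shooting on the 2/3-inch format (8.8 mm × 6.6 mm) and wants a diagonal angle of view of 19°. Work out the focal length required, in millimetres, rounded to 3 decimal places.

Sensor diagonal = √(8.8² + 6.6²) = √121.0000 ≈ 11.0000 mm.
From α = 2·arctan(d/2f) we get f = d / (2·tan(α/2)).
With d = 11.0000 mm and α/2 = 9.5°, tan(α/2) ≈ 0.16734, so f ≈ 11.0000 / 0.33469 ≈ 32.8667 mm.

32.867 mm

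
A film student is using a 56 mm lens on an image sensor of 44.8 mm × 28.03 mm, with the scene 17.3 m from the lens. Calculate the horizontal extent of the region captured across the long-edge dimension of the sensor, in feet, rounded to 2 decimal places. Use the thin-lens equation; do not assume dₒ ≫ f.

dₒ: 17.3 m = 17300 mm.
Similar triangles through the lens centre give W/dₒ = w/dᵢ; with 1/f = 1/dₒ + 1/dᵢ this gives W = w·(dₒ − f)/f.
W = 44.8 mm × (17300 − 56) / 56 = 44.8 × 307.9286 ≈ 13795.200 mm = 13795.200/304.8 ft = 45.2598 ft.

45.26 ft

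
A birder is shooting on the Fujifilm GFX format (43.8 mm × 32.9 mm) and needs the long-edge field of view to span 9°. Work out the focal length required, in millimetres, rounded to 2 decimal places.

278.27 mm

From α = 2·arctan(w/2f) we get f = w / (2·tan(α/2)).
With w = 43.8 mm and α/2 = 4.5°, tan(α/2) ≈ 0.07870, so f ≈ 43.8 / 0.15740 ≈ 278.2659 mm.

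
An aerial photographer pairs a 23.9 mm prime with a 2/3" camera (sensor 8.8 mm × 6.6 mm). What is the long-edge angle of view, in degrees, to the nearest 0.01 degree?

Angle of view α = 2·arctan(w/2f) with w = 8.8 mm and f = 23.9 mm.
w/2f = 0.18410; arctan(0.18410) ≈ 10.4314°, so α ≈ 20.8627°.

20.86°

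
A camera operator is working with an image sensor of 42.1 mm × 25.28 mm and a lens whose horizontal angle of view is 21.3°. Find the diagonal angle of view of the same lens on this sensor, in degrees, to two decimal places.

From the horizontal AOV: f = 42.1 / (2·tan(10.65°)) = 42.1 / 0.37610 ≈ 111.9393 mm.
Sensor diagonal = √(42.1² + 25.28²) = √2411.4884 ≈ 49.1069 mm.
Diagonal AOV = 2·arctan(49.1069 / (2 × 111.9393)) = 2·arctan(0.21935) ≈ 24.7434°.

24.74°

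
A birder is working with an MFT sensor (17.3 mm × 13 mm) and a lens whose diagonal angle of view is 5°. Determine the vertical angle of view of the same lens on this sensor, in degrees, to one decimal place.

3.0°

Sensor diagonal = √(17.3² + 13²) = √468.2900 ≈ 21.6400 mm.
From the diagonal AOV: f = 21.6400 / (2·tan(2.5°)) = 21.6400 / 0.08732 ≈ 247.8188 mm.
Vertical AOV = 2·arctan(13 / (2 × 247.8188)) = 2·arctan(0.02623) ≈ 3.0049°.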